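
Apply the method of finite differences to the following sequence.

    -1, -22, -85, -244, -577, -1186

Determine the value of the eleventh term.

D1: -21, -63, -159, -333, -609
D2: -42, -96, -174, -276
D3: -54, -78, -102
D4: -24, -24
Fourth differences constant at -24.
-102 − 24 = -126;  -276 − 126 = -402;  -609 − 402 = -1011;  -1186 − 1011 = -2197
-126 − 24 = -150;  -402 − 150 = -552;  -1011 − 552 = -1563;  -2197 − 1563 = -3760
-150 − 24 = -174;  -552 − 174 = -726;  -1563 − 726 = -2289;  -3760 − 2289 = -6049
-174 − 24 = -198;  -726 − 198 = -924;  -2289 − 924 = -3213;  -6049 − 3213 = -9262
-198 − 24 = -222;  -924 − 222 = -1146;  -3213 − 1146 = -4359;  -9262 − 4359 = -13621

-13621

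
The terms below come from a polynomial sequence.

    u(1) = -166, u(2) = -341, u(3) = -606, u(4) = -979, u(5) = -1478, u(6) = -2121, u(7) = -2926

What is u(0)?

D1: -175, -265, -373, -499, -643, -805
D2: -90, -108, -126, -144, -162
D3: -18, -18, -18, -18
The third differences are constant at -18.
Work back: -90 + 18 = -72;  -175 + 72 = -103;  -166 + 103 = -63

-63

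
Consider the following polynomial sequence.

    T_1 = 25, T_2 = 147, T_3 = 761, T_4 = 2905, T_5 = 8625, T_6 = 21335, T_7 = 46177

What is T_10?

First differences: 122 , 614 , 2144 , 5720 , 12710 , 24842
Second differences: 492 , 1530 , 3576 , 6990 , 12132
Third differences: 1038 , 2046 , 3414 , 5142
Fourth differences: 1008 , 1368 , 1728
Fifth differences: 360 , 360
The fifth differences are constant (360).
1728 + 360 = 2088;  5142 + 2088 = 7230;  12132 + 7230 = 19362;  24842 + 19362 = 44204;  46177 + 44204 = 90381
2088 + 360 = 2448;  7230 + 2448 = 9678;  19362 + 9678 = 29040;  44204 + 29040 = 73244;  90381 + 73244 = 163625
2448 + 360 = 2808;  9678 + 2808 = 12486;  29040 + 12486 = 41526;  73244 + 41526 = 114770;  163625 + 114770 = 278395

278395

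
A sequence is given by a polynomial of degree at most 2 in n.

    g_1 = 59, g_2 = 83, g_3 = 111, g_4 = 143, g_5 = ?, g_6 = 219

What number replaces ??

Using the first 4 terms:
Δ: 24, 28, 32
Δ²: 4, 4
Constant second difference = 4.
Extend forward: 32 + 4 = 36;  143 + 36 = 179

179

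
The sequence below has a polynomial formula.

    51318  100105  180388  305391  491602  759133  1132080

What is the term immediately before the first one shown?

23707

Δ: 48787  80283  125003  186211  267531  372947
Δ²: 31496  44720  61208  81320  105416
Δ³: 13224  16488  20112  24096
Δ⁴: 3264  3624  3984
Δ⁵: 360  360
The fifth differences are constant at 360.
Work back: 3264 − 360 = 2904;  13224 − 2904 = 10320;  31496 − 10320 = 21176;  48787 − 21176 = 27611;  51318 − 27611 = 23707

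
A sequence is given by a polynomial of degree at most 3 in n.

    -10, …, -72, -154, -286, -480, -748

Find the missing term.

Using the last 5 terms:
D1: -82, -132, -194, -268
D2: -50, -62, -74
D3: -12, -12
Constant third difference = -12.
Extend backward: -50 + 12 = -38;  -82 + 38 = -44;  -72 + 44 = -28

-28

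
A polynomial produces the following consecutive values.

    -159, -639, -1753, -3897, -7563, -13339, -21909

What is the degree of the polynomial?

4

D1: -480, -1114, -2144, -3666, -5776, -8570
D2: -634, -1030, -1522, -2110, -2794
D3: -396, -492, -588, -684
D4: -96, -96, -96
The fourth differences are constant, so the polynomial has degree 4.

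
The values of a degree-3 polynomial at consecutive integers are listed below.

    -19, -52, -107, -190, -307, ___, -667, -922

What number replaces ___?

-464

Using the first 5 terms:
-33  -55  -83  -117
-22  -28  -34
-6  -6
Constant third difference = -6.
Extend forward: -34 − 6 = -40;  -117 − 40 = -157;  -307 − 157 = -464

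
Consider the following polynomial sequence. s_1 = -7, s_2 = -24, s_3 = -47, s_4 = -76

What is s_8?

-252

D1: -17, -23, -29
D2: -6, -6
Second differences constant at -6.
-29 − 6 = -35;  -76 − 35 = -111
-35 − 6 = -41;  -111 − 41 = -152
-41 − 6 = -47;  -152 − 47 = -199
-47 − 6 = -53;  -199 − 53 = -252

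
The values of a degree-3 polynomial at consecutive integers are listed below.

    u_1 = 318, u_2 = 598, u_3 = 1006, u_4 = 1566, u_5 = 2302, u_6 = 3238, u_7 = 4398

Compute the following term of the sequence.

5806

First differences: 280, 408, 560, 736, 936, 1160
Second differences: 128, 152, 176, 200, 224
Third differences: 24, 24, 24, 24
Constant third difference = 24, so extend:
224 + 24 = 248;  1160 + 248 = 1408;  4398 + 1408 = 5806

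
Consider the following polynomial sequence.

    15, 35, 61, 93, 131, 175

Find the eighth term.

First differences: 20 , 26 , 32 , 38 , 44
Second differences: 6 , 6 , 6 , 6
Second differences constant at 6.
44 + 6 = 50;  175 + 50 = 225
50 + 6 = 56;  225 + 56 = 281

281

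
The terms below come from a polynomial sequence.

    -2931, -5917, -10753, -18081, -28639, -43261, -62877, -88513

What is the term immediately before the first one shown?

Δ: -2986, -4836, -7328, -10558, -14622, -19616, -25636
Δ²: -1850, -2492, -3230, -4064, -4994, -6020
Δ³: -642, -738, -834, -930, -1026
Δ⁴: -96, -96, -96, -96
The fourth differences are constant at -96.
Work back: -642 + 96 = -546;  -1850 + 546 = -1304;  -2986 + 1304 = -1682;  -2931 + 1682 = -1249

-1249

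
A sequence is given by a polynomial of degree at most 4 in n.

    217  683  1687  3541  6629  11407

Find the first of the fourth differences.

D1: 466, 1004, 1854, 3088, 4778
D2: 538, 850, 1234, 1690
D3: 312, 384, 456
D4: 72, 72

72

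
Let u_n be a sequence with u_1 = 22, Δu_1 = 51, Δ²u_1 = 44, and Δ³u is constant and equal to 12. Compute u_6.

Build the table forward from the leading diagonal:
Third differences: 12  12  12  12  12  12
Second differences: 44  56  68  80  92  104
First differences: 51  95  151  219  299  391
u: 22  73  168  319  538  837

837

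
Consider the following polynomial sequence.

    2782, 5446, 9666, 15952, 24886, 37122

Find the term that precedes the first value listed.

First differences: 2664  4220  6286  8934  12236
Second differences: 1556  2066  2648  3302
Third differences: 510  582  654
Fourth differences: 72  72
The fourth differences are constant at 72.
Work back: 510 − 72 = 438;  1556 − 438 = 1118;  2664 − 1118 = 1546;  2782 − 1546 = 1236

1236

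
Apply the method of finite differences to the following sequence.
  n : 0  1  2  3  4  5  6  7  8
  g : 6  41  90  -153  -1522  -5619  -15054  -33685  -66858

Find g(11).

-334449

First differences: 35, 49, -243, -1369, -4097, -9435, -18631, -33173
Second differences: 14, -292, -1126, -2728, -5338, -9196, -14542
Third differences: -306, -834, -1602, -2610, -3858, -5346
Fourth differences: -528, -768, -1008, -1248, -1488
Fifth differences: -240, -240, -240, -240
Fifth differences constant at -240.
-1488 − 240 = -1728;  -5346 − 1728 = -7074;  -14542 − 7074 = -21616;  -33173 − 21616 = -54789;  -66858 − 54789 = -121647
-1728 − 240 = -1968;  -7074 − 1968 = -9042;  -21616 − 9042 = -30658;  -54789 − 30658 = -85447;  -121647 − 85447 = -207094
-1968 − 240 = -2208;  -9042 − 2208 = -11250;  -30658 − 11250 = -41908;  -85447 − 41908 = -127355;  -207094 − 127355 = -334449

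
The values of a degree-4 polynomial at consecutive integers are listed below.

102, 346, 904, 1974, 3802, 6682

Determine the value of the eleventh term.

244 , 558 , 1070 , 1828 , 2880
314 , 512 , 758 , 1052
198 , 246 , 294
48 , 48
Fourth differences constant at 48.
294 + 48 = 342;  1052 + 342 = 1394;  2880 + 1394 = 4274;  6682 + 4274 = 10956
342 + 48 = 390;  1394 + 390 = 1784;  4274 + 1784 = 6058;  10956 + 6058 = 17014
390 + 48 = 438;  1784 + 438 = 2222;  6058 + 2222 = 8280;  17014 + 8280 = 25294
438 + 48 = 486;  2222 + 486 = 2708;  8280 + 2708 = 10988;  25294 + 10988 = 36282
486 + 48 = 534;  2708 + 534 = 3242;  10988 + 3242 = 14230;  36282 + 14230 = 50512

50512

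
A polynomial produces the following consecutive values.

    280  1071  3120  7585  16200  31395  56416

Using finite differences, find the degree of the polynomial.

Δ: 791, 2049, 4465, 8615, 15195, 25021
Δ²: 1258, 2416, 4150, 6580, 9826
Δ³: 1158, 1734, 2430, 3246
Δ⁴: 576, 696, 816
Δ⁵: 120, 120
The fifth differences are constant, so the polynomial has degree 5.

5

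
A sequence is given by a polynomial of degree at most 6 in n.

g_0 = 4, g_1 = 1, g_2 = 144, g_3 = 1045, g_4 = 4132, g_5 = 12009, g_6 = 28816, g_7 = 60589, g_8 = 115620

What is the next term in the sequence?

First differences: -3 , 143 , 901 , 3087 , 7877 , 16807 , 31773 , 55031
Second differences: 146 , 758 , 2186 , 4790 , 8930 , 14966 , 23258
Third differences: 612 , 1428 , 2604 , 4140 , 6036 , 8292
Fourth differences: 816 , 1176 , 1536 , 1896 , 2256
Fifth differences: 360 , 360 , 360 , 360
The fifth differences are constant (360).
2256 + 360 = 2616;  8292 + 2616 = 10908;  23258 + 10908 = 34166;  55031 + 34166 = 89197;  115620 + 89197 = 204817

204817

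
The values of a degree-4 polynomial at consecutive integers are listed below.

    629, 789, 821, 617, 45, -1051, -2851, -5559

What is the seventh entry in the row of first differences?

-2708

Δ: 160, 32, -204, -572, -1096, -1800, -2708
Δ²: -128, -236, -368, -524, -704, -908
Δ³: -108, -132, -156, -180, -204
Δ⁴: -24, -24, -24, -24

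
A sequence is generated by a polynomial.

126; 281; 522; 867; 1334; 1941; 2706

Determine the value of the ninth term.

4782

Δ: 155, 241, 345, 467, 607, 765
Δ²: 86, 104, 122, 140, 158
Δ³: 18, 18, 18, 18
Third differences constant at 18.
158 + 18 = 176;  765 + 176 = 941;  2706 + 941 = 3647
176 + 18 = 194;  941 + 194 = 1135;  3647 + 1135 = 4782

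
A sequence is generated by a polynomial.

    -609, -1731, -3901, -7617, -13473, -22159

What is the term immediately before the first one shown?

First differences: -1122  -2170  -3716  -5856  -8686
Second differences: -1048  -1546  -2140  -2830
Third differences: -498  -594  -690
Fourth differences: -96  -96
The fourth differences are constant at -96.
Work back: -498 + 96 = -402;  -1048 + 402 = -646;  -1122 + 646 = -476;  -609 + 476 = -133

-133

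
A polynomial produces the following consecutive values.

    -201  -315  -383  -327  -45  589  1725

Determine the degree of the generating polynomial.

D1: -114, -68, 56, 282, 634, 1136
D2: 46, 124, 226, 352, 502
D3: 78, 102, 126, 150
D4: 24, 24, 24
The fourth differences are constant, so the polynomial has degree 4.

4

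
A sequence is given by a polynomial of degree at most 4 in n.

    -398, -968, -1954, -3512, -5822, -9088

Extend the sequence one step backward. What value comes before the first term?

-570, -986, -1558, -2310, -3266
-416, -572, -752, -956
-156, -180, -204
-24, -24
The fourth differences are constant at -24.
Work back: -156 + 24 = -132;  -416 + 132 = -284;  -570 + 284 = -286;  -398 + 286 = -112

-112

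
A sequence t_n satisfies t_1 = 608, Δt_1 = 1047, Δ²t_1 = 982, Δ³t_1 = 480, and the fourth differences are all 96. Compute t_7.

32660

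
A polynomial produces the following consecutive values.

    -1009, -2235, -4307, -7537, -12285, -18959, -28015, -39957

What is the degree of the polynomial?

4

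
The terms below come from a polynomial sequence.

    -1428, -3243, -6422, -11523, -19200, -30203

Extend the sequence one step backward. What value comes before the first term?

-515

Δ: -1815  -3179  -5101  -7677  -11003
Δ²: -1364  -1922  -2576  -3326
Δ³: -558  -654  -750
Δ⁴: -96  -96
The fourth differences are constant at -96.
Work back: -558 + 96 = -462;  -1364 + 462 = -902;  -1815 + 902 = -913;  -1428 + 913 = -515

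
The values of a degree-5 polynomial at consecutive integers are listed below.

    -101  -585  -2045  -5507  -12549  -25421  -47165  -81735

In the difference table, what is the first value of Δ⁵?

Δ: -484, -1460, -3462, -7042, -12872, -21744, -34570
Δ²: -976, -2002, -3580, -5830, -8872, -12826
Δ³: -1026, -1578, -2250, -3042, -3954
Δ⁴: -552, -672, -792, -912
Δ⁵: -120, -120, -120

-120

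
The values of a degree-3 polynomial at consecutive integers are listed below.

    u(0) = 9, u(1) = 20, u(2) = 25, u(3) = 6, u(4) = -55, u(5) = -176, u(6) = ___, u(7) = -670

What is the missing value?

-375

Using the first 6 terms:
D1: 11  5  -19  -61  -121
D2: -6  -24  -42  -60
D3: -18  -18  -18
Constant third difference = -18.
Extend forward: -60 − 18 = -78;  -121 − 78 = -199;  -176 − 199 = -375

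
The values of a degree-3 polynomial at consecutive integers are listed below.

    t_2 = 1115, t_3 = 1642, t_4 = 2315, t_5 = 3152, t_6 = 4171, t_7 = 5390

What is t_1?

First differences: 527  673  837  1019  1219
Second differences: 146  164  182  200
Third differences: 18  18  18
The third differences are constant at 18.
Work back: 146 − 18 = 128;  527 − 128 = 399;  1115 − 399 = 716

716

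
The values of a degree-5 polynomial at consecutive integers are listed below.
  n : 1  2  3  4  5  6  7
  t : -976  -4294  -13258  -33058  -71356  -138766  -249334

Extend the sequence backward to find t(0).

Δ: -3318  -8964  -19800  -38298  -67410  -110568
Δ²: -5646  -10836  -18498  -29112  -43158
Δ³: -5190  -7662  -10614  -14046
Δ⁴: -2472  -2952  -3432
Δ⁵: -480  -480
The fifth differences are constant at -480.
Work back: -2472 + 480 = -1992;  -5190 + 1992 = -3198;  -5646 + 3198 = -2448;  -3318 + 2448 = -870;  -976 + 870 = -106

-106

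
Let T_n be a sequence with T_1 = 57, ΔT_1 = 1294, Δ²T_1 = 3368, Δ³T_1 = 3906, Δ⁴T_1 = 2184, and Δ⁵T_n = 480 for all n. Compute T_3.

6013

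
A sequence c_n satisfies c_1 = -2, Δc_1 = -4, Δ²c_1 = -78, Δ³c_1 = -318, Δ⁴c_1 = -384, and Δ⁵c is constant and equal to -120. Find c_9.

-53626

Build the table forward from the leading diagonal:
Δ⁵: -120, -120, -120, -120, -120, -120, -120, -120, -120
Δ⁴: -384, -504, -624, -744, -864, -984, -1104, -1224, -1344
Δ³: -318, -702, -1206, -1830, -2574, -3438, -4422, -5526, -6750
Δ²: -78, -396, -1098, -2304, -4134, -6708, -10146, -14568, -20094
Δ: -4, -82, -478, -1576, -3880, -8014, -14722, -24868, -39436
c: -2, -6, -88, -566, -2142, -6022, -14036, -28758, -53626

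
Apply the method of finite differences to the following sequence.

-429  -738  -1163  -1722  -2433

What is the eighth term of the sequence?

-309, -425, -559, -711
-116, -134, -152
-18, -18
The third differences are constant (-18).
-152 − 18 = -170;  -711 − 170 = -881;  -2433 − 881 = -3314
-170 − 18 = -188;  -881 − 188 = -1069;  -3314 − 1069 = -4383
-188 − 18 = -206;  -1069 − 206 = -1275;  -4383 − 1275 = -5658

-5658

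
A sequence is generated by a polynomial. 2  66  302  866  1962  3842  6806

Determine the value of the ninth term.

First differences: 64, 236, 564, 1096, 1880, 2964
Second differences: 172, 328, 532, 784, 1084
Third differences: 156, 204, 252, 300
Fourth differences: 48, 48, 48
Fourth differences constant at 48.
300 + 48 = 348;  1084 + 348 = 1432;  2964 + 1432 = 4396;  6806 + 4396 = 11202
348 + 48 = 396;  1432 + 396 = 1828;  4396 + 1828 = 6224;  11202 + 6224 = 17426

17426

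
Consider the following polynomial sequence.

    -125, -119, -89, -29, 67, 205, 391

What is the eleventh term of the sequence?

1735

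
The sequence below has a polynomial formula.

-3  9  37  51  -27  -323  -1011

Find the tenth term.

-7887

Δ: 12 , 28 , 14 , -78 , -296 , -688
Δ²: 16 , -14 , -92 , -218 , -392
Δ³: -30 , -78 , -126 , -174
Δ⁴: -48 , -48 , -48
Fourth differences constant at -48.
-174 − 48 = -222;  -392 − 222 = -614;  -688 − 614 = -1302;  -1011 − 1302 = -2313
-222 − 48 = -270;  -614 − 270 = -884;  -1302 − 884 = -2186;  -2313 − 2186 = -4499
-270 − 48 = -318;  -884 − 318 = -1202;  -2186 − 1202 = -3388;  -4499 − 3388 = -7887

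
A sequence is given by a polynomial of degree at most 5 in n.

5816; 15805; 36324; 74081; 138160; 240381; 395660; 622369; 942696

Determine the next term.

1383005

Δ: 9989, 20519, 37757, 64079, 102221, 155279, 226709, 320327
Δ²: 10530, 17238, 26322, 38142, 53058, 71430, 93618
Δ³: 6708, 9084, 11820, 14916, 18372, 22188
Δ⁴: 2376, 2736, 3096, 3456, 3816
Δ⁵: 360, 360, 360, 360
The fifth differences are constant (360).
3816 + 360 = 4176;  22188 + 4176 = 26364;  93618 + 26364 = 119982;  320327 + 119982 = 440309;  942696 + 440309 = 1383005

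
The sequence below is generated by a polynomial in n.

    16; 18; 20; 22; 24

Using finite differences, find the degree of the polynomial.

Δ: 2, 2, 2, 2
The first differences are constant, so the polynomial has degree 1.

1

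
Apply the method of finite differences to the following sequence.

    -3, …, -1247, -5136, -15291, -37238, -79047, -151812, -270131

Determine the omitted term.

Using the last 7 terms:
First differences: -3889  -10155  -21947  -41809  -72765  -118319
Second differences: -6266  -11792  -19862  -30956  -45554
Third differences: -5526  -8070  -11094  -14598
Fourth differences: -2544  -3024  -3504
Fifth differences: -480  -480
Constant fifth difference = -480.
Extend backward: -2544 + 480 = -2064;  -5526 + 2064 = -3462;  -6266 + 3462 = -2804;  -3889 + 2804 = -1085;  -1247 + 1085 = -162

-162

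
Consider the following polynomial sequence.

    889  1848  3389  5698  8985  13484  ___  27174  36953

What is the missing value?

19453

Using the first 6 terms:
959  1541  2309  3287  4499
582  768  978  1212
186  210  234
24  24
Constant fourth difference = 24.
Extend forward: 234 + 24 = 258;  1212 + 258 = 1470;  4499 + 1470 = 5969;  13484 + 5969 = 19453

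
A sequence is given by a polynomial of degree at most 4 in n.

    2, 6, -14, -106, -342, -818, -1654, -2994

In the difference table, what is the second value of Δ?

First differences: 4, -20, -92, -236, -476, -836, -1340
Second differences: -24, -72, -144, -240, -360, -504
Third differences: -48, -72, -96, -120, -144
Fourth differences: -24, -24, -24, -24

-20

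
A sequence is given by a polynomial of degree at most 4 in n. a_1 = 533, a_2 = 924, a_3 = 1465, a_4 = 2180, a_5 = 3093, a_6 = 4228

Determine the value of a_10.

11468

First differences: 391, 541, 715, 913, 1135
Second differences: 150, 174, 198, 222
Third differences: 24, 24, 24
Third differences constant at 24.
222 + 24 = 246;  1135 + 246 = 1381;  4228 + 1381 = 5609
246 + 24 = 270;  1381 + 270 = 1651;  5609 + 1651 = 7260
270 + 24 = 294;  1651 + 294 = 1945;  7260 + 1945 = 9205
294 + 24 = 318;  1945 + 318 = 2263;  9205 + 2263 = 11468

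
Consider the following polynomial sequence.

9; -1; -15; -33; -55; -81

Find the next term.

-111

Δ: -10  -14  -18  -22  -26
Δ²: -4  -4  -4  -4
Constant second difference = -4, so extend:
-26 − 4 = -30;  -81 − 30 = -111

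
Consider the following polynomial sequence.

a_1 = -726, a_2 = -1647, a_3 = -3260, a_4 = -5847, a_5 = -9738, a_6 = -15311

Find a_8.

-33255

First differences: -921  -1613  -2587  -3891  -5573
Second differences: -692  -974  -1304  -1682
Third differences: -282  -330  -378
Fourth differences: -48  -48
Fourth differences constant at -48.
-378 − 48 = -426;  -1682 − 426 = -2108;  -5573 − 2108 = -7681;  -15311 − 7681 = -22992
-426 − 48 = -474;  -2108 − 474 = -2582;  -7681 − 2582 = -10263;  -22992 − 10263 = -33255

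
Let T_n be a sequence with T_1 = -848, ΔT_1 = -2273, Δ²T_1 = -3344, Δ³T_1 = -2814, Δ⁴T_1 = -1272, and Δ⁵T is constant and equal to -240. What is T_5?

Build the table forward from the leading diagonal:
Fifth differences: -240  -240  -240  -240  -240
Fourth differences: -1272  -1512  -1752  -1992  -2232
Third differences: -2814  -4086  -5598  -7350  -9342
Second differences: -3344  -6158  -10244  -15842  -23192
First differences: -2273  -5617  -11775  -22019  -37861
T: -848  -3121  -8738  -20513  -42532

-42532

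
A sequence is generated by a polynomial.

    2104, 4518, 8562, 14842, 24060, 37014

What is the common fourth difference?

96

Δ: 2414, 4044, 6280, 9218, 12954
Δ²: 1630, 2236, 2938, 3736
Δ³: 606, 702, 798
Δ⁴: 96, 96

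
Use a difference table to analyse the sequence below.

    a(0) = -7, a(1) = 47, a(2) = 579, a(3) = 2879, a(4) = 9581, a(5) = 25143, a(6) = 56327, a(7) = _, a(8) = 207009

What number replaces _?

112679

Using the first 7 terms:
54, 532, 2300, 6702, 15562, 31184
478, 1768, 4402, 8860, 15622
1290, 2634, 4458, 6762
1344, 1824, 2304
480, 480
Constant fifth difference = 480.
Extend forward: 2304 + 480 = 2784;  6762 + 2784 = 9546;  15622 + 9546 = 25168;  31184 + 25168 = 56352;  56327 + 56352 = 112679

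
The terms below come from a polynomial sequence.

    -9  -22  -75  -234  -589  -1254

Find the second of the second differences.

Δ: -13, -53, -159, -355, -665
Δ²: -40, -106, -196, -310
Δ³: -66, -90, -114
Δ⁴: -24, -24

-106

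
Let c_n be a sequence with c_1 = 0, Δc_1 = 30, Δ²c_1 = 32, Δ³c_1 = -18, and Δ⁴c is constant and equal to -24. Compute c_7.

-60

Build the table forward from the leading diagonal:
D4: -24, -24, -24, -24, -24, -24, -24
D3: -18, -42, -66, -90, -114, -138, -162
D2: 32, 14, -28, -94, -184, -298, -436
D1: 30, 62, 76, 48, -46, -230, -528
c: 0, 30, 92, 168, 216, 170, -60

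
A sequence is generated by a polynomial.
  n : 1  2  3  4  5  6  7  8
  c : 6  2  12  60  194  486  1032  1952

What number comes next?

D1: -4 , 10 , 48 , 134 , 292 , 546 , 920
D2: 14 , 38 , 86 , 158 , 254 , 374
D3: 24 , 48 , 72 , 96 , 120
D4: 24 , 24 , 24 , 24
The fourth differences are constant (24).
120 + 24 = 144;  374 + 144 = 518;  920 + 518 = 1438;  1952 + 1438 = 3390

3390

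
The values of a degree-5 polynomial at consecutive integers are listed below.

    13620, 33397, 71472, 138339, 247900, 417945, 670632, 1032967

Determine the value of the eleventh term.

3130720

D1: 19777 , 38075 , 66867 , 109561 , 170045 , 252687 , 362335
D2: 18298 , 28792 , 42694 , 60484 , 82642 , 109648
D3: 10494 , 13902 , 17790 , 22158 , 27006
D4: 3408 , 3888 , 4368 , 4848
D5: 480 , 480 , 480
Fifth differences constant at 480.
4848 + 480 = 5328;  27006 + 5328 = 32334;  109648 + 32334 = 141982;  362335 + 141982 = 504317;  1032967 + 504317 = 1537284
5328 + 480 = 5808;  32334 + 5808 = 38142;  141982 + 38142 = 180124;  504317 + 180124 = 684441;  1537284 + 684441 = 2221725
5808 + 480 = 6288;  38142 + 6288 = 44430;  180124 + 44430 = 224554;  684441 + 224554 = 908995;  2221725 + 908995 = 3130720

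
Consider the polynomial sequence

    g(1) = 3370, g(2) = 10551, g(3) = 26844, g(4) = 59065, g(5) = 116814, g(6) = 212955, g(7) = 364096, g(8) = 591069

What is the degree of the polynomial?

5

Δ: 7181, 16293, 32221, 57749, 96141, 151141, 226973
Δ²: 9112, 15928, 25528, 38392, 55000, 75832
Δ³: 6816, 9600, 12864, 16608, 20832
Δ⁴: 2784, 3264, 3744, 4224
Δ⁵: 480, 480, 480
The fifth differences are constant, so the polynomial has degree 5.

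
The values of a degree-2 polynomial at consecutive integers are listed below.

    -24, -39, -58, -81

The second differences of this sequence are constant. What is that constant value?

Δ: -15, -19, -23
Δ²: -4, -4

-4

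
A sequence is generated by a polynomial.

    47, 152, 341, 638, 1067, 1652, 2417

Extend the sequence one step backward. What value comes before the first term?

Δ: 105  189  297  429  585  765
Δ²: 84  108  132  156  180
Δ³: 24  24  24  24
The third differences are constant at 24.
Work back: 84 − 24 = 60;  105 − 60 = 45;  47 − 45 = 2

2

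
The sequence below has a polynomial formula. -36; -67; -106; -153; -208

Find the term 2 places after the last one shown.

D1: -31, -39, -47, -55
D2: -8, -8, -8
Constant second difference = -8, so extend:
-55 − 8 = -63;  -208 − 63 = -271
-63 − 8 = -71;  -271 − 71 = -342

-342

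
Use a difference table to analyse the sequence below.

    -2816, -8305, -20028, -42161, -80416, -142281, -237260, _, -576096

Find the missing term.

Using the first 7 terms:
First differences: -5489, -11723, -22133, -38255, -61865, -94979
Second differences: -6234, -10410, -16122, -23610, -33114
Third differences: -4176, -5712, -7488, -9504
Fourth differences: -1536, -1776, -2016
Fifth differences: -240, -240
Constant fifth difference = -240.
Extend forward: -2016 − 240 = -2256;  -9504 − 2256 = -11760;  -33114 − 11760 = -44874;  -94979 − 44874 = -139853;  -237260 − 139853 = -377113

-377113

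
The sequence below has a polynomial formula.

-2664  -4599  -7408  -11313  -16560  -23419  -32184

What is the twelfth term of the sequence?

-1935 , -2809 , -3905 , -5247 , -6859 , -8765
-874 , -1096 , -1342 , -1612 , -1906
-222 , -246 , -270 , -294
-24 , -24 , -24
Fourth differences constant at -24.
-294 − 24 = -318;  -1906 − 318 = -2224;  -8765 − 2224 = -10989;  -32184 − 10989 = -43173
-318 − 24 = -342;  -2224 − 342 = -2566;  -10989 − 2566 = -13555;  -43173 − 13555 = -56728
-342 − 24 = -366;  -2566 − 366 = -2932;  -13555 − 2932 = -16487;  -56728 − 16487 = -73215
-366 − 24 = -390;  -2932 − 390 = -3322;  -16487 − 3322 = -19809;  -73215 − 19809 = -93024
-390 − 24 = -414;  -3322 − 414 = -3736;  -19809 − 3736 = -23545;  -93024 − 23545 = -116569

-116569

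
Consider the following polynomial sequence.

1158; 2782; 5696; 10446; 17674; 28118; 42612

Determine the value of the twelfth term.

211742

D1: 1624 , 2914 , 4750 , 7228 , 10444 , 14494
D2: 1290 , 1836 , 2478 , 3216 , 4050
D3: 546 , 642 , 738 , 834
D4: 96 , 96 , 96
Fourth differences constant at 96.
834 + 96 = 930;  4050 + 930 = 4980;  14494 + 4980 = 19474;  42612 + 19474 = 62086
930 + 96 = 1026;  4980 + 1026 = 6006;  19474 + 6006 = 25480;  62086 + 25480 = 87566
1026 + 96 = 1122;  6006 + 1122 = 7128;  25480 + 7128 = 32608;  87566 + 32608 = 120174
1122 + 96 = 1218;  7128 + 1218 = 8346;  32608 + 8346 = 40954;  120174 + 40954 = 161128
1218 + 96 = 1314;  8346 + 1314 = 9660;  40954 + 9660 = 50614;  161128 + 50614 = 211742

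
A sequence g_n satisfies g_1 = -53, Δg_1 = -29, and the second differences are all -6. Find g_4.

Build the table forward from the leading diagonal:
Δ²: -6  -6  -6  -6
Δ: -29  -35  -41  -47
g: -53  -82  -117  -158

-158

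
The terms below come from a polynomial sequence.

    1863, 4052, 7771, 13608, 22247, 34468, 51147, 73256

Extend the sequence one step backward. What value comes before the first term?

712

First differences: 2189  3719  5837  8639  12221  16679  22109
Second differences: 1530  2118  2802  3582  4458  5430
Third differences: 588  684  780  876  972
Fourth differences: 96  96  96  96
The fourth differences are constant at 96.
Work back: 588 − 96 = 492;  1530 − 492 = 1038;  2189 − 1038 = 1151;  1863 − 1151 = 712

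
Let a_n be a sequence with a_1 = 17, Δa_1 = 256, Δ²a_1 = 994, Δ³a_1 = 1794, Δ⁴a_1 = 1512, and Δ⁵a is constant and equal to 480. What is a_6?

Build the table forward from the leading diagonal:
D5: 480  480  480  480  480  480
D4: 1512  1992  2472  2952  3432  3912
D3: 1794  3306  5298  7770  10722  14154
D2: 994  2788  6094  11392  19162  29884
D1: 256  1250  4038  10132  21524  40686
a: 17  273  1523  5561  15693  37217

37217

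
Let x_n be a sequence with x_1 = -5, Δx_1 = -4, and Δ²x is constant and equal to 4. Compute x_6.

Build the table forward from the leading diagonal:
Δ²: 4  4  4  4  4  4
Δ: -4  0  4  8  12  16
x: -5  -9  -9  -5  3  15

15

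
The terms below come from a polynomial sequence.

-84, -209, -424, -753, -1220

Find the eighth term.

-3689

D1: -125  -215  -329  -467
D2: -90  -114  -138
D3: -24  -24
Third differences constant at -24.
-138 − 24 = -162;  -467 − 162 = -629;  -1220 − 629 = -1849
-162 − 24 = -186;  -629 − 186 = -815;  -1849 − 815 = -2664
-186 − 24 = -210;  -815 − 210 = -1025;  -2664 − 1025 = -3689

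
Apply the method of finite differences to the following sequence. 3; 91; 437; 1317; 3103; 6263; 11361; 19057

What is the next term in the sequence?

30107

D1: 88  346  880  1786  3160  5098  7696
D2: 258  534  906  1374  1938  2598
D3: 276  372  468  564  660
D4: 96  96  96  96
Fourth differences constant at 96.
660 + 96 = 756;  2598 + 756 = 3354;  7696 + 3354 = 11050;  19057 + 11050 = 30107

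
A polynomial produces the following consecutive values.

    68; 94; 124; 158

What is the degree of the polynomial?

26, 30, 34
4, 4
The second differences are constant, so the polynomial has degree 2.

2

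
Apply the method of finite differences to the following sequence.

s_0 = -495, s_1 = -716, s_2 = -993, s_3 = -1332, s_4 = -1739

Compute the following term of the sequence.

-2220

Δ: -221, -277, -339, -407
Δ²: -56, -62, -68
Δ³: -6, -6
Constant third difference = -6, so extend:
-68 − 6 = -74;  -407 − 74 = -481;  -1739 − 481 = -2220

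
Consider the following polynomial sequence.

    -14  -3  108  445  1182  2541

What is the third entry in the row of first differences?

D1: 11, 111, 337, 737, 1359
D2: 100, 226, 400, 622
D3: 126, 174, 222
D4: 48, 48

337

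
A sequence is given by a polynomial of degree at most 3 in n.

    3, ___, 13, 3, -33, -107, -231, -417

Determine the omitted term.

9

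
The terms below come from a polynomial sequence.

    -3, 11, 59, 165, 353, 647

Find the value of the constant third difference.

24

D1: 14, 48, 106, 188, 294
D2: 34, 58, 82, 106
D3: 24, 24, 24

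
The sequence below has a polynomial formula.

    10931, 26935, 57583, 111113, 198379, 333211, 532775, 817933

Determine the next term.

1213603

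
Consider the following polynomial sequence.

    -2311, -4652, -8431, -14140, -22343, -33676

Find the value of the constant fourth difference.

-72

First differences: -2341, -3779, -5709, -8203, -11333
Second differences: -1438, -1930, -2494, -3130
Third differences: -492, -564, -636
Fourth differences: -72, -72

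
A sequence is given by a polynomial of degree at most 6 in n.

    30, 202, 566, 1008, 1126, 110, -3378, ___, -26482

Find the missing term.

Using the first 7 terms:
172  364  442  118  -1016  -3488
192  78  -324  -1134  -2472
-114  -402  -810  -1338
-288  -408  -528
-120  -120
Constant fifth difference = -120.
Extend forward: -528 − 120 = -648;  -1338 − 648 = -1986;  -2472 − 1986 = -4458;  -3488 − 4458 = -7946;  -3378 − 7946 = -11324

-11324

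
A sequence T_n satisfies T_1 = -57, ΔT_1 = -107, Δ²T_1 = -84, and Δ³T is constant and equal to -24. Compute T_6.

Build the table forward from the leading diagonal:
Δ³: -24  -24  -24  -24  -24  -24
Δ²: -84  -108  -132  -156  -180  -204
Δ: -107  -191  -299  -431  -587  -767
T: -57  -164  -355  -654  -1085  -1672

-1672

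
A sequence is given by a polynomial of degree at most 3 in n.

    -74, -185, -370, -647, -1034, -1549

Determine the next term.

-2210

-111, -185, -277, -387, -515
-74, -92, -110, -128
-18, -18, -18
Third differences constant at -18.
-128 − 18 = -146;  -515 − 146 = -661;  -1549 − 661 = -2210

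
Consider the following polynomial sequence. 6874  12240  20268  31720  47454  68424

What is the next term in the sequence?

95680

D1: 5366, 8028, 11452, 15734, 20970
D2: 2662, 3424, 4282, 5236
D3: 762, 858, 954
D4: 96, 96
Constant fourth difference = 96, so extend:
954 + 96 = 1050;  5236 + 1050 = 6286;  20970 + 6286 = 27256;  68424 + 27256 = 95680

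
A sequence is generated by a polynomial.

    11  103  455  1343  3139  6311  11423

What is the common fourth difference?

96

First differences: 92, 352, 888, 1796, 3172, 5112
Second differences: 260, 536, 908, 1376, 1940
Third differences: 276, 372, 468, 564
Fourth differences: 96, 96, 96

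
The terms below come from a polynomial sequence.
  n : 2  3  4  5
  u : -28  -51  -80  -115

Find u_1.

-11

First differences: -23  -29  -35
Second differences: -6  -6
The second differences are constant at -6.
Work back: -23 + 6 = -17;  -28 + 17 = -11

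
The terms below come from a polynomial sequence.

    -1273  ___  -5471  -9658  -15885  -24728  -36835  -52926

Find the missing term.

-2820

Using the last 6 terms:
First differences: -4187  -6227  -8843  -12107  -16091
Second differences: -2040  -2616  -3264  -3984
Third differences: -576  -648  -720
Fourth differences: -72  -72
Constant fourth difference = -72.
Extend backward: -576 + 72 = -504;  -2040 + 504 = -1536;  -4187 + 1536 = -2651;  -5471 + 2651 = -2820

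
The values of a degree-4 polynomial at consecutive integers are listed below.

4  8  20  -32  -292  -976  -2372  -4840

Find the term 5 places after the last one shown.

-50900

Δ: 4, 12, -52, -260, -684, -1396, -2468
Δ²: 8, -64, -208, -424, -712, -1072
Δ³: -72, -144, -216, -288, -360
Δ⁴: -72, -72, -72, -72
Fourth differences constant at -72.
-360 − 72 = -432;  -1072 − 432 = -1504;  -2468 − 1504 = -3972;  -4840 − 3972 = -8812
-432 − 72 = -504;  -1504 − 504 = -2008;  -3972 − 2008 = -5980;  -8812 − 5980 = -14792
-504 − 72 = -576;  -2008 − 576 = -2584;  -5980 − 2584 = -8564;  -14792 − 8564 = -23356
-576 − 72 = -648;  -2584 − 648 = -3232;  -8564 − 3232 = -11796;  -23356 − 11796 = -35152
-648 − 72 = -720;  -3232 − 720 = -3952;  -11796 − 3952 = -15748;  -35152 − 15748 = -50900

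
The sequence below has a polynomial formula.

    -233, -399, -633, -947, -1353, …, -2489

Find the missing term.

Using the first 5 terms:
D1: -166  -234  -314  -406
D2: -68  -80  -92
D3: -12  -12
Constant third difference = -12.
Extend forward: -92 − 12 = -104;  -406 − 104 = -510;  -1353 − 510 = -1863

-1863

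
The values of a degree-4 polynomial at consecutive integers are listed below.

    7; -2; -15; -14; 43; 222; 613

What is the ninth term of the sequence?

2511

Δ: -9 , -13 , 1 , 57 , 179 , 391
Δ²: -4 , 14 , 56 , 122 , 212
Δ³: 18 , 42 , 66 , 90
Δ⁴: 24 , 24 , 24
The fourth differences are constant (24).
90 + 24 = 114;  212 + 114 = 326;  391 + 326 = 717;  613 + 717 = 1330
114 + 24 = 138;  326 + 138 = 464;  717 + 464 = 1181;  1330 + 1181 = 2511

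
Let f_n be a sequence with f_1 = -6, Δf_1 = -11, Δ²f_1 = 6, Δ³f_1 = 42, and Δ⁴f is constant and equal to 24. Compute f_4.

Build the table forward from the leading diagonal:
D4: 24  24  24  24
D3: 42  66  90  114
D2: 6  48  114  204
D1: -11  -5  43  157
f: -6  -17  -22  21

21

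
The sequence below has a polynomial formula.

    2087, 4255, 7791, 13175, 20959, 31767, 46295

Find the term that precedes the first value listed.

879

2168, 3536, 5384, 7784, 10808, 14528
1368, 1848, 2400, 3024, 3720
480, 552, 624, 696
72, 72, 72
The fourth differences are constant at 72.
Work back: 480 − 72 = 408;  1368 − 408 = 960;  2168 − 960 = 1208;  2087 − 1208 = 879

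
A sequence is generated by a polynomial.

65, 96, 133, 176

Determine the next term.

First differences: 31  37  43
Second differences: 6  6
Second differences constant at 6.
43 + 6 = 49;  176 + 49 = 225

225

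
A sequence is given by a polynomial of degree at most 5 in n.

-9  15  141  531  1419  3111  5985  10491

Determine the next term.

17151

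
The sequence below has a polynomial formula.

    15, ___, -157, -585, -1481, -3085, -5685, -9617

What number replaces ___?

Using the last 6 terms:
D1: -428  -896  -1604  -2600  -3932
D2: -468  -708  -996  -1332
D3: -240  -288  -336
D4: -48  -48
Constant fourth difference = -48.
Extend backward: -240 + 48 = -192;  -468 + 192 = -276;  -428 + 276 = -152;  -157 + 152 = -5

-5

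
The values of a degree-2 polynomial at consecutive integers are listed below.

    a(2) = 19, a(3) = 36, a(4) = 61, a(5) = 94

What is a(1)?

D1: 17  25  33
D2: 8  8
The second differences are constant at 8.
Work back: 17 − 8 = 9;  19 − 9 = 10

10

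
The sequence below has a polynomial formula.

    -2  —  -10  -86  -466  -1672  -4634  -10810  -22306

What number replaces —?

-4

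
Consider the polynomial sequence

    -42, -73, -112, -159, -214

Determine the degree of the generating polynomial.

D1: -31, -39, -47, -55
D2: -8, -8, -8
The second differences are constant, so the polynomial has degree 2.

2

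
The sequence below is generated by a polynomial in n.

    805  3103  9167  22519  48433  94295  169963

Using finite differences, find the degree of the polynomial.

5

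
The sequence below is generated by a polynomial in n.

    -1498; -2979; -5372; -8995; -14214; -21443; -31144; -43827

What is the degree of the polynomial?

4

D1: -1481, -2393, -3623, -5219, -7229, -9701, -12683
D2: -912, -1230, -1596, -2010, -2472, -2982
D3: -318, -366, -414, -462, -510
D4: -48, -48, -48, -48
The fourth differences are constant, so the polynomial has degree 4.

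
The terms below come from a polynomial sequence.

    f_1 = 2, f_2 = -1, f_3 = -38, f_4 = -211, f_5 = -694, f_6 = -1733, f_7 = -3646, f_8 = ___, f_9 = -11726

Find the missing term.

-6823

Using the first 7 terms:
First differences: -3, -37, -173, -483, -1039, -1913
Second differences: -34, -136, -310, -556, -874
Third differences: -102, -174, -246, -318
Fourth differences: -72, -72, -72
Constant fourth difference = -72.
Extend forward: -318 − 72 = -390;  -874 − 390 = -1264;  -1913 − 1264 = -3177;  -3646 − 3177 = -6823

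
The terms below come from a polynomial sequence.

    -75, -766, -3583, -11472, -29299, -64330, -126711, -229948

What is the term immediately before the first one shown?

-4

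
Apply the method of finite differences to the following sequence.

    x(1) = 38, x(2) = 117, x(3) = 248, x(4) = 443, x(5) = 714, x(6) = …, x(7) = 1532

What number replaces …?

Using the first 5 terms:
79, 131, 195, 271
52, 64, 76
12, 12
Constant third difference = 12.
Extend forward: 76 + 12 = 88;  271 + 88 = 359;  714 + 359 = 1073

1073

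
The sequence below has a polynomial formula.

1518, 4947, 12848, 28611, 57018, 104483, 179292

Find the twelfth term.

Δ: 3429, 7901, 15763, 28407, 47465, 74809
Δ²: 4472, 7862, 12644, 19058, 27344
Δ³: 3390, 4782, 6414, 8286
Δ⁴: 1392, 1632, 1872
Δ⁵: 240, 240
Constant fifth difference = 240, so extend:
1872 + 240 = 2112;  8286 + 2112 = 10398;  27344 + 10398 = 37742;  74809 + 37742 = 112551;  179292 + 112551 = 291843
2112 + 240 = 2352;  10398 + 2352 = 12750;  37742 + 12750 = 50492;  112551 + 50492 = 163043;  291843 + 163043 = 454886
2352 + 240 = 2592;  12750 + 2592 = 15342;  50492 + 15342 = 65834;  163043 + 65834 = 228877;  454886 + 228877 = 683763
2592 + 240 = 2832;  15342 + 2832 = 18174;  65834 + 18174 = 84008;  228877 + 84008 = 312885;  683763 + 312885 = 996648
2832 + 240 = 3072;  18174 + 3072 = 21246;  84008 + 21246 = 105254;  312885 + 105254 = 418139;  996648 + 418139 = 1414787

1414787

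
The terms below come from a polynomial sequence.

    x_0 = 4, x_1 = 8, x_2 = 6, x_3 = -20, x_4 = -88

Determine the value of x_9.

-1688

Δ: 4  -2  -26  -68
Δ²: -6  -24  -42
Δ³: -18  -18
The third differences are constant (-18).
-42 − 18 = -60;  -68 − 60 = -128;  -88 − 128 = -216
-60 − 18 = -78;  -128 − 78 = -206;  -216 − 206 = -422
-78 − 18 = -96;  -206 − 96 = -302;  -422 − 302 = -724
-96 − 18 = -114;  -302 − 114 = -416;  -724 − 416 = -1140
-114 − 18 = -132;  -416 − 132 = -548;  -1140 − 548 = -1688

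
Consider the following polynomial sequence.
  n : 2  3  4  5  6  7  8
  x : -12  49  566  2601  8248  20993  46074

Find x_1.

D1: 61  517  2035  5647  12745  25081
D2: 456  1518  3612  7098  12336
D3: 1062  2094  3486  5238
D4: 1032  1392  1752
D5: 360  360
The fifth differences are constant at 360.
Work back: 1032 − 360 = 672;  1062 − 672 = 390;  456 − 390 = 66;  61 − 66 = -5;  -12 + 5 = -7

-7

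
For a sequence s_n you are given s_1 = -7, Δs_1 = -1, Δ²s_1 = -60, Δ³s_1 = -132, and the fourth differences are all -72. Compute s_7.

-4633

Build the table forward from the leading diagonal:
Fourth differences: -72, -72, -72, -72, -72, -72, -72
Third differences: -132, -204, -276, -348, -420, -492, -564
Second differences: -60, -192, -396, -672, -1020, -1440, -1932
First differences: -1, -61, -253, -649, -1321, -2341, -3781
s: -7, -8, -69, -322, -971, -2292, -4633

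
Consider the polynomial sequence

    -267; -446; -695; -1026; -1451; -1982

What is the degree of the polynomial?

-179, -249, -331, -425, -531
-70, -82, -94, -106
-12, -12, -12
The third differences are constant, so the polynomial has degree 3.

3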